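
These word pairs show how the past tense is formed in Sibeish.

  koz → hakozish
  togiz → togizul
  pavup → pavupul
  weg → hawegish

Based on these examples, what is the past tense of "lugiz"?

koz and togiz both end in -z yet inflect differently (hakozish, togizul), so the final letter is not what conditions the rule; the number of vowels is.
"lugiz" has 2 vowels. The stems with 2 vowels (togiz → togizul, pavup → pavupul) add -ul.
So lugiz → lugizul.

lugizul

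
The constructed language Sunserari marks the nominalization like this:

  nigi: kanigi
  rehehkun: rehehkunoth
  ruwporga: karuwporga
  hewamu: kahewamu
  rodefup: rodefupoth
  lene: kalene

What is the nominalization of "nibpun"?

nibpunoth

hewamu and rodefup both have last vowel 'u' yet inflect differently (kahewamu, rodefupoth), so the last vowel is not what conditions the rule; whether the stem ends in a vowel or a consonant is.
"nibpun" ends in a consonant. The stems ending in a consonant (rodefup → rodefupoth, rehehkun → rehehkunoth) add -oth.
The other pattern: stems ending in a vowel add the prefix ka-.
So nibpun → nibpunoth.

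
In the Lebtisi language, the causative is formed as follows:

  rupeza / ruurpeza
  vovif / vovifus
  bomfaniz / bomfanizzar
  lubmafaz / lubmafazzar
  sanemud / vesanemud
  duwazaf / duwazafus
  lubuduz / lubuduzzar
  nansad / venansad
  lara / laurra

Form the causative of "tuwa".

tuurwa

"tuwa" ends in -a. The stems ending in -a (rupeza → ruurpeza, lara → laurra) insert -ur- after the first vowel.
The other patterns: stems ending in -d add the prefix ve-; stems ending in -f add -us; stems ending in -z double the final consonant and add -ar.
So tuwa → tuurwa.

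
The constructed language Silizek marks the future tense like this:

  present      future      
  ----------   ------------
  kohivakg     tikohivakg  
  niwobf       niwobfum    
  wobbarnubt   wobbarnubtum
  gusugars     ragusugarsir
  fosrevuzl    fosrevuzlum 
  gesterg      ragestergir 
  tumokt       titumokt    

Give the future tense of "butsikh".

kohivakg and gesterg both end in -g yet inflect differently (tikohivakg, ragestergir), so the final letter is not what conditions the rule; the second-to-last letter is.
"butsikh" has second-to-last letter 'k'. The stems whose second-to-last letter is 'k' (kohivakg → tikohivakg, tumokt → titumokt) add the prefix ti-.
So butsikh → tibutsikh.

tibutsikh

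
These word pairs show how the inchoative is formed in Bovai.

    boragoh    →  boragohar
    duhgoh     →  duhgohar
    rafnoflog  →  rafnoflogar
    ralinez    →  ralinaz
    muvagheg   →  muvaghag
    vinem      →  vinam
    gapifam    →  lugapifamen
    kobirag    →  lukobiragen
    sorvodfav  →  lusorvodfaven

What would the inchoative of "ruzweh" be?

ruzwah

"ruzweh" has last vowel 'e'. The stems whose last vowel is 'e' (ralinez → ralinaz, muvagheg → muvaghag, vinem → vinam) change the last vowel to 'a'.
The other patterns: stems whose last vowel is 'o' add -ar; stems whose last vowel is 'a' add lu- … -en around the stem.
So ruzweh → ruzwah.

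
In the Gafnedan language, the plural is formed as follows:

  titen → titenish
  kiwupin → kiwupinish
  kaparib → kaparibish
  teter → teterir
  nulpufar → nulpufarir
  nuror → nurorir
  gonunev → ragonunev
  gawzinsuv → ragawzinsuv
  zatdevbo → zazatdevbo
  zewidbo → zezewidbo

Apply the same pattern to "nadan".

nadanish

titen and teter both have last vowel 'e' yet inflect differently (titenish, teterir), so the last vowel is not what conditions the rule; the final letter is.
"nadan" ends in -n. The stems ending in -n (titen → titenish, kiwupin → kiwupinish) add -ish.
So nadan → nadanish.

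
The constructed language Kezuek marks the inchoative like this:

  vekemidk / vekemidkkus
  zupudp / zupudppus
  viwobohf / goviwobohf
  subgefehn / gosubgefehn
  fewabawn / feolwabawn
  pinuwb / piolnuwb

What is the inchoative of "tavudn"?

tavudnnus

subgefehn and fewabawn both end in -n yet inflect differently (gosubgefehn, feolwabawn), so the final letter is not what conditions the rule; the second-to-last letter is.
"tavudn" has second-to-last letter 'd'. The stems whose second-to-last letter is 'd' (vekemidk → vekemidkkus, zupudp → zupudppus) double the final consonant and add -us.
The other patterns: stems whose second-to-last letter is 'h' add the prefix go-; stems whose second-to-last letter is 'w' insert -ol- after the first vowel.
So tavudn → tavudnnus.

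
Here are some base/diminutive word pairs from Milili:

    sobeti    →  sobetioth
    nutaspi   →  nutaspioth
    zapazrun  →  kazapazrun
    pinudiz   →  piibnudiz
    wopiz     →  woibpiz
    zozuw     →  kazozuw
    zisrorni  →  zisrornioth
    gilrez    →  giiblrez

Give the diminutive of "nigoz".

sobeti and wopiz both have last vowel 'i' yet inflect differently (sobetioth, woibpiz), so the last vowel is not what conditions the rule; the final letter is.
"nigoz" ends in -z. The stems ending in -z (wopiz → woibpiz, gilrez → giiblrez, pinudiz → piibnudiz) insert -ib- after the first vowel.
The other patterns: stems ending in -i add -oth; stems ending in -n or -w add the prefix ka-.
So nigoz → niibgoz.

niibgoz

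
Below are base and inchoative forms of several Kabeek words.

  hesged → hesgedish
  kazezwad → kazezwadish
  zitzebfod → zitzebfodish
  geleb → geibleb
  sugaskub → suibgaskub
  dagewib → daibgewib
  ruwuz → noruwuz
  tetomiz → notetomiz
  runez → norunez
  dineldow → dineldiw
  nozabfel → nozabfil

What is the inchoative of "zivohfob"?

"zivohfob" ends in -b. The stems ending in -b (geleb → geibleb, sugaskub → suibgaskub, dagewib → daibgewib) insert -ib- after the first vowel.
The other patterns: stems ending in -d add -ish; stems ending in -z add the prefix no-; stems ending in -l or -w change the last vowel to 'i'.
So zivohfob → ziibvohfob.

ziibvohfob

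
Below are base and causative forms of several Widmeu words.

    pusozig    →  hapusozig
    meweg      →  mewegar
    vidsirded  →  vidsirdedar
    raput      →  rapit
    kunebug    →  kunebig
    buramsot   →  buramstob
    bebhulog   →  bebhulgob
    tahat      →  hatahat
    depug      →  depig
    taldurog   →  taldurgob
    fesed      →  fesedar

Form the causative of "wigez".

"wigez" has last vowel 'e'. The stems whose last vowel is 'e' (fesed → fesedar, vidsirded → vidsirdedar, meweg → mewegar) add -ar.
The other patterns: stems whose last vowel is 'o' delete the last vowel and add -ob; stems whose last vowel is 'a' or 'i' add the prefix ha-; stems whose last vowel is 'u' change the last vowel to 'i'.
So wigez → wigezar.

wigezar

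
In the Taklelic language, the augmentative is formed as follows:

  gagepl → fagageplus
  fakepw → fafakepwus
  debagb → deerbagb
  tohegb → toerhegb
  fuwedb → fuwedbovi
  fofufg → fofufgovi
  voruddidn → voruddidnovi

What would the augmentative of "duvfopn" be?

debagb and fuwedb both end in -b yet inflect differently (deerbagb, fuwedbovi), so the final letter is not what conditions the rule; the second-to-last letter is.
"duvfopn" has second-to-last letter 'p'. The stems whose second-to-last letter is 'p' (gagepl → fagageplus, fakepw → fafakepwus) add fa- … -us around the stem.
So duvfopn → faduvfopnus.

faduvfopnus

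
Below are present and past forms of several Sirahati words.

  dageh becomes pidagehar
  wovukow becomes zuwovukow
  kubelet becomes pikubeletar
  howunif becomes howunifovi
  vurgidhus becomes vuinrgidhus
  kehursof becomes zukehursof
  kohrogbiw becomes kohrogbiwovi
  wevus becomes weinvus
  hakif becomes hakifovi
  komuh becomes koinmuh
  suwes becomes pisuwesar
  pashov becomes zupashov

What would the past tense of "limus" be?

liinmus

"limus" has last vowel 'u'. The stems whose last vowel is 'u' (wevus → weinvus, vurgidhus → vuinrgidhus, komuh → koinmuh) insert -in- after the first vowel.
The other patterns: stems whose last vowel is 'e' add pi- … -ar around the stem; stems whose last vowel is 'i' add -ovi; stems whose last vowel is 'o' add the prefix zu-.
So limus → liinmus.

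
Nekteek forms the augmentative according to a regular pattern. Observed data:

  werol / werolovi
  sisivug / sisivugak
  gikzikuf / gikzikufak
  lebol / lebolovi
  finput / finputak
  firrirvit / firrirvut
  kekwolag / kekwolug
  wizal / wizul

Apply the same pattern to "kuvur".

kuvurak

finput and firrirvit both end in -t yet inflect differently (finputak, firrirvut), so the final letter is not what conditions the rule; the last vowel is.
"kuvur" has last vowel 'u'. The stems whose last vowel is 'u' (finput → finputak, sisivug → sisivugak, gikzikuf → gikzikufak) add -ak.
So kuvur → kuvurak.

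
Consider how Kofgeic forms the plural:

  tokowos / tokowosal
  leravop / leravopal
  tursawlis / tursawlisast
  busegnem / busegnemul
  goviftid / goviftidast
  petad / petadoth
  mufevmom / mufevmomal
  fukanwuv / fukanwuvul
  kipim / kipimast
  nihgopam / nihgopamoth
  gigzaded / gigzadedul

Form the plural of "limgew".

mufevmom and kipim both end in -m yet inflect differently (mufevmomal, kipimast), so the final letter is not what conditions the rule; the last vowel is.
"limgew" has last vowel 'e'. The stems whose last vowel is 'e' (gigzaded → gigzadedul, busegnem → busegnemul) add -ul.
The other patterns: stems whose last vowel is 'o' add -al; stems whose last vowel is 'i' add -ast; stems whose last vowel is 'a' add -oth.
So limgew → limgewul.

limgewul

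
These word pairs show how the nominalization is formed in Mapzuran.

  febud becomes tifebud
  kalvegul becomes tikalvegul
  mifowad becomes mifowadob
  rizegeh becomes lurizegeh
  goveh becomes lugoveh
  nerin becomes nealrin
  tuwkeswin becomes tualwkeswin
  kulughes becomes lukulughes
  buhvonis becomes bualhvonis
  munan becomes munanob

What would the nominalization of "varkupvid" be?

vaalrkupvid

nerin and munan both end in -n yet inflect differently (nealrin, munanob), so the final letter is not what conditions the rule; the last vowel is.
"varkupvid" has last vowel 'i'. The stems whose last vowel is 'i' (buhvonis → bualhvonis, nerin → nealrin, tuwkeswin → tualwkeswin) insert -al- after the first vowel.
The other patterns: stems whose last vowel is 'a' add -ob; stems whose last vowel is 'e' add the prefix lu-; stems whose last vowel is 'u' add the prefix ti-.
So varkupvid → vaalrkupvid.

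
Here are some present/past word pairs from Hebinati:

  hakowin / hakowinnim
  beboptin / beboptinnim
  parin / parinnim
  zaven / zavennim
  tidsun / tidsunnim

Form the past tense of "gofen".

Every pair shown (hakowin → hakowinnim, beboptin → beboptinnim, parin → parinnim, …) follows the same rule: double the final consonant and add -im.
So gofen → gofennim.

gofennim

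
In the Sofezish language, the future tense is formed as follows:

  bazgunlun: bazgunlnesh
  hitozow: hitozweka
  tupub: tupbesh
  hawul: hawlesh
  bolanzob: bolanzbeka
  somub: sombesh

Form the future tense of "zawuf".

somub and bolanzob both end in -b yet inflect differently (sombesh, bolanzbeka), so the final letter is not what conditions the rule; the last vowel is.
"zawuf" has last vowel 'u'. The stems whose last vowel is 'u' (somub → sombesh, bazgunlun → bazgunlnesh, tupub → tupbesh) delete the last vowel and add -esh.
So zawuf → zawfesh.

zawfesh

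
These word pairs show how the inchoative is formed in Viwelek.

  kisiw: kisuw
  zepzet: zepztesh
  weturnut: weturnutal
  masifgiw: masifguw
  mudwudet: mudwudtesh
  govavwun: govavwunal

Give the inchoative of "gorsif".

gorsuf

mudwudet and weturnut both end in -t yet inflect differently (mudwudtesh, weturnutal), so the final letter is not what conditions the rule; the last vowel is.
"gorsif" has last vowel 'i'. The stems whose last vowel is 'i' (kisiw → kisuw, masifgiw → masifguw) change the last vowel to 'u'.
The other patterns: stems whose last vowel is 'e' delete the last vowel and add -esh; stems whose last vowel is 'u' add -al.
So gorsif → gorsuf.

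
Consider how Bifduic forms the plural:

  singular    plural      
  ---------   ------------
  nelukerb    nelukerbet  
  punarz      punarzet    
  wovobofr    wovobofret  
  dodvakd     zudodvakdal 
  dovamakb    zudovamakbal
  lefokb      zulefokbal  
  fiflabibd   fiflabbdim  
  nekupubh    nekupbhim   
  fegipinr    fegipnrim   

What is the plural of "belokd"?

zubelokdal

nelukerb and dovamakb both end in -b yet inflect differently (nelukerbet, zudovamakbal), so the final letter is not what conditions the rule; the second-to-last letter is.
"belokd" has second-to-last letter 'k'. The stems whose second-to-last letter is 'k' (dodvakd → zudodvakdal, dovamakb → zudovamakbal, lefokb → zulefokbal) add zu- … -al around the stem.
The other patterns: stems whose second-to-last letter is 'f' or 'r' add -et; stems whose second-to-last letter is 'b' or 'n' delete the last vowel and add -im.
So belokd → zubelokdal.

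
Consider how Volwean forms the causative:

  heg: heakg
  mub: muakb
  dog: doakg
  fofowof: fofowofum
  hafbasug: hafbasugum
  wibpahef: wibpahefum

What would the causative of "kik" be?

heg and hafbasug both end in -g yet inflect differently (heakg, hafbasugum), so the final letter is not what conditions the rule; the number of vowels is.
"kik" has 1 vowel. The stems with 1 vowel (heg → heakg, mub → muakb, dog → doakg) insert -ak- after the first vowel.
So kik → kiakk.

kiakk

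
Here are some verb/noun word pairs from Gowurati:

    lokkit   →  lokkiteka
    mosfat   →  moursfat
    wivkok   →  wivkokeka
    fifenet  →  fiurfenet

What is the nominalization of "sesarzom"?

sesarzomeka

lokkit and mosfat both end in -t yet inflect differently (lokkiteka, moursfat), so the final letter is not what conditions the rule; the last vowel is.
"sesarzom" has last vowel 'o'. The one such stem in the data (wivkok → wivkokeka) adds -eka, so the same rule applies.
So sesarzom → sesarzomeka.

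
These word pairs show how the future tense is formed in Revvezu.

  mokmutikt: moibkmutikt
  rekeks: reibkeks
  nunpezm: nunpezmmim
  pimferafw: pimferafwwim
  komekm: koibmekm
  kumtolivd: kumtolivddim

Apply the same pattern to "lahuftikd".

laibhuftikd

komekm and nunpezm both end in -m yet inflect differently (koibmekm, nunpezmmim), so the final letter is not what conditions the rule; the second-to-last letter is.
"lahuftikd" has second-to-last letter 'k'. The stems whose second-to-last letter is 'k' (komekm → koibmekm, rekeks → reibkeks, mokmutikt → moibkmutikt) insert -ib- after the first vowel.
So lahuftikd → laibhuftikd.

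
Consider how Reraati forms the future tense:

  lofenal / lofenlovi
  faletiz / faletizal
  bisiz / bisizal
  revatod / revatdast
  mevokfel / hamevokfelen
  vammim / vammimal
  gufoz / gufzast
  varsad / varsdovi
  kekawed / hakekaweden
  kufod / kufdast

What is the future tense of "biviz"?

"biviz" has last vowel 'i'. The stems whose last vowel is 'i' (vammim → vammimal, faletiz → faletizal, bisiz → bisizal) add -al.
So biviz → bivizal.

bivizal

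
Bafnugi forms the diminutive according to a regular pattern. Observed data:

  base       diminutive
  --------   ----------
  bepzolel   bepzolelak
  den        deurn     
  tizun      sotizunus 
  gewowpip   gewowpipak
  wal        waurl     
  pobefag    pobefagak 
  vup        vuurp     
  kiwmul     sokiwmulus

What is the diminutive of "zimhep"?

wal and kiwmul both end in -l yet inflect differently (waurl, sokiwmulus), so the final letter is not what conditions the rule; the number of vowels is.
"zimhep" has 2 vowels. The stems with 2 vowels (kiwmul → sokiwmulus, tizun → sotizunus) add so- … -us around the stem.
So zimhep → sozimhepus.

sozimhepus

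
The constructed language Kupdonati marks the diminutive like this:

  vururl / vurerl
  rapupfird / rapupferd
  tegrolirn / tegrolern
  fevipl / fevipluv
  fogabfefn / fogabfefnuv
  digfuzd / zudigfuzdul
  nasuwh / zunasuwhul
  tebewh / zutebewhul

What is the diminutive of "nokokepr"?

nokokepruv

"nokokepr" has second-to-last letter 'p'. The one such stem in the data (fevipl → fevipluv) adds -uv, so the same rule applies.
The other patterns: stems whose second-to-last letter is 'r' change the last vowel to 'e'; stems whose second-to-last letter is 'w' or 'z' add zu- … -ul around the stem.
So nokokepr → nokokepruv.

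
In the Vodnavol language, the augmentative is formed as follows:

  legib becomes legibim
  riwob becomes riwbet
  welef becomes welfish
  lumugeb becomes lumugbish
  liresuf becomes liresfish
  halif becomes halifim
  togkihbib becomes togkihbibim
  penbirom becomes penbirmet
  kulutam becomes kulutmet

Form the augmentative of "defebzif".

riwob and lumugeb both end in -b yet inflect differently (riwbet, lumugbish), so the final letter is not what conditions the rule; the last vowel is.
"defebzif" has last vowel 'i'. The stems whose last vowel is 'i' (togkihbib → togkihbibim, legib → legibim, halif → halifim) add -im.
The other patterns: stems whose last vowel is 'a' or 'o' delete the last vowel and add -et; stems whose last vowel is 'e' or 'u' delete the last vowel and add -ish.
So defebzif → defebzifim.

defebzifim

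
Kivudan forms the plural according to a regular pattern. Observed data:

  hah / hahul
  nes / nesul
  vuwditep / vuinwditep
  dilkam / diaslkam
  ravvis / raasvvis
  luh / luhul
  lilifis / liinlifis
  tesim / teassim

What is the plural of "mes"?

"mes" has 1 vowel. The stems with 1 vowel (luh → luhul, hah → hahul, nes → nesul) add -ul.
The other patterns: stems with 2 vowels insert -as- after the first vowel; stems with 3 vowels insert -in- after the first vowel.
So mes → mesul.

mesul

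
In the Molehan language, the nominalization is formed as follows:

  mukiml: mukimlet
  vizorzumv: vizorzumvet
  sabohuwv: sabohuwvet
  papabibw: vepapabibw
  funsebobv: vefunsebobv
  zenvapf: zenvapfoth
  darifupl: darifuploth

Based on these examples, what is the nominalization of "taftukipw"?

funsebobv and vizorzumv both end in -v yet inflect differently (vefunsebobv, vizorzumvet), so the final letter is not what conditions the rule; the second-to-last letter is.
"taftukipw" has second-to-last letter 'p'. The stems whose second-to-last letter is 'p' (zenvapf → zenvapfoth, darifupl → darifuploth) add -oth.
The other patterns: stems whose second-to-last letter is 'b' add the prefix ve-; stems whose second-to-last letter is 'm' or 'w' add -et.
So taftukipw → taftukipwoth.

taftukipwoth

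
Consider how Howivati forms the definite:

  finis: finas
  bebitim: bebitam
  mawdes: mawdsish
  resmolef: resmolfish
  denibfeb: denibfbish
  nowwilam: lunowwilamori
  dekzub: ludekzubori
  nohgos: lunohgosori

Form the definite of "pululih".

finis and mawdes both end in -s yet inflect differently (finas, mawdsish), so the final letter is not what conditions the rule; the last vowel is.
"pululih" has last vowel 'i'. The stems whose last vowel is 'i' (finis → finas, bebitim → bebitam) change the last vowel to 'a'.
The other patterns: stems whose last vowel is 'e' delete the last vowel and add -ish; stems whose last vowel is 'a', 'o' or 'u' add lu- … -ori around the stem.
So pululih → pululah.

pululah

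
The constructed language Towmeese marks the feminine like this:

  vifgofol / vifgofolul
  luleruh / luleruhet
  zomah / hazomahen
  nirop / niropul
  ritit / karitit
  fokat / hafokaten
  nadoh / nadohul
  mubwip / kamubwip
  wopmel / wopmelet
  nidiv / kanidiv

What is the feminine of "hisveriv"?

"hisveriv" has last vowel 'i'. The stems whose last vowel is 'i' (nidiv → kanidiv, ritit → karitit, mubwip → kamubwip) add the prefix ka-.
The other patterns: stems whose last vowel is 'a' add ha- … -en around the stem; stems whose last vowel is 'o' add -ul; stems whose last vowel is 'e' or 'u' add -et.
So hisveriv → kahisveriv.

kahisveriv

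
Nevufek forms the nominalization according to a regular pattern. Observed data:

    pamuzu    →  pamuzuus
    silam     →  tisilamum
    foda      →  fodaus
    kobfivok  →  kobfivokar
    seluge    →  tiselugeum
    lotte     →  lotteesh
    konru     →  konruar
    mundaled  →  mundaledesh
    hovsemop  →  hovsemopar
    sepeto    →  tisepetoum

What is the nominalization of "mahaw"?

lotte and seluge both end in -e yet inflect differently (lotteesh, tiselugeum), so the final letter is not what conditions the rule; the first letter is.
"mahaw" begins with m-. The one such stem in the data (mundaled → mundaledesh) adds -esh, so the same rule applies.
So mahaw → mahawesh.

mahawesh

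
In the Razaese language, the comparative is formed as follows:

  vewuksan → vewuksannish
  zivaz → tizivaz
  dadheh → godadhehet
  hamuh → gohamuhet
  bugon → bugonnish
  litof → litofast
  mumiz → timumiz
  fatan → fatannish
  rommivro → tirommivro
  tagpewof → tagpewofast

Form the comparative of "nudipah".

bugon and litof both have last vowel 'o' yet inflect differently (bugonnish, litofast), so the last vowel is not what conditions the rule; the final letter is.
"nudipah" ends in -h. The stems ending in -h (dadheh → godadhehet, hamuh → gohamuhet) add go- … -et around the stem.
The other patterns: stems ending in -n double the final consonant and add -ish; stems ending in -f add -ast; stems ending in -o or -z add the prefix ti-.
So nudipah → gonudipahet.

gonudipahet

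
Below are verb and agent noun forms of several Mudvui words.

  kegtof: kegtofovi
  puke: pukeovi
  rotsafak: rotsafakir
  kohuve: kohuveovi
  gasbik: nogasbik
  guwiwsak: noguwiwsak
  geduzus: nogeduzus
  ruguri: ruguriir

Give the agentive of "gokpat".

gasbik and rotsafak both end in -k yet inflect differently (nogasbik, rotsafakir), so the final letter is not what conditions the rule; the first letter is.
"gokpat" begins with g-. The stems beginning with g- (gasbik → nogasbik, geduzus → nogeduzus, guwiwsak → noguwiwsak) add the prefix no-.
So gokpat → nogokpat.

nogokpat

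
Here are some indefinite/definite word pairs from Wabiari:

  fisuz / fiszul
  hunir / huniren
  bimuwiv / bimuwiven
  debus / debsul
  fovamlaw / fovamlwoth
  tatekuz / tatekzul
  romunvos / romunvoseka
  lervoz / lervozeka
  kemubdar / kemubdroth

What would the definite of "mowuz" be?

"mowuz" has last vowel 'u'. The stems whose last vowel is 'u' (tatekuz → tatekzul, fisuz → fiszul, debus → debsul) delete the last vowel and add -ul.
So mowuz → mowzul.

mowzul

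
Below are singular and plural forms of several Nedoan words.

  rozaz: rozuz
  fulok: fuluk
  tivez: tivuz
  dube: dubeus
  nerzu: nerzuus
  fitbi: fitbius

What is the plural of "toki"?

tivez and dube both have last vowel 'e' yet inflect differently (tivuz, dubeus), so the last vowel is not what conditions the rule; whether the stem ends in a vowel or a consonant is.
"toki" ends in a vowel. The stems ending in a vowel (dube → dubeus, nerzu → nerzuus, fitbi → fitbius) add -us.
The other pattern: stems ending in a consonant change the last vowel to 'u'.
So toki → tokius.

tokius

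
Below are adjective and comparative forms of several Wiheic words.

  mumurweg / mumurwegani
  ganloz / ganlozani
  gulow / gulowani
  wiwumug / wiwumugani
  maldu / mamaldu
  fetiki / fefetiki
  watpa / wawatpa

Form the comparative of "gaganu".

gagaganu

wiwumug and maldu both have last vowel 'u' yet inflect differently (wiwumugani, mamaldu), so the last vowel is not what conditions the rule; whether the stem ends in a vowel or a consonant is.
"gaganu" ends in a vowel. The stems ending in a vowel (maldu → mamaldu, fetiki → fefetiki, watpa → wawatpa) repeat the first consonant+vowel as a prefix.
The other pattern: stems ending in a consonant add -ani.
So gaganu → gagaganu.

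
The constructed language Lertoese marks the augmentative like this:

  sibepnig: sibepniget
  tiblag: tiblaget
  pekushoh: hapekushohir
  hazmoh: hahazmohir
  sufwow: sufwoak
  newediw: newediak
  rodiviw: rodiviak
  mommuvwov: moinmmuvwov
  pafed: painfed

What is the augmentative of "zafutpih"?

"zafutpih" ends in -h. The stems ending in -h (pekushoh → hapekushohir, hazmoh → hahazmohir) add ha- … -ir around the stem.
The other patterns: stems ending in -g add -et; stems ending in -w drop the final letter and add -ak; stems ending in -d or -v insert -in- after the first vowel.
So zafutpih → hazafutpihir.

hazafutpihir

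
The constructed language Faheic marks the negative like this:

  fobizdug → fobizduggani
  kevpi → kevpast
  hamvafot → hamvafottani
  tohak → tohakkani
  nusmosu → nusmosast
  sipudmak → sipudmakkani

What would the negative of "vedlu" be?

vedlast

"vedlu" ends in a vowel. The stems ending in a vowel (kevpi → kevpast, nusmosu → nusmosast) drop the final letter and add -ast.
The other pattern: stems ending in a consonant double the final consonant and add -ani.
So vedlu → vedlast.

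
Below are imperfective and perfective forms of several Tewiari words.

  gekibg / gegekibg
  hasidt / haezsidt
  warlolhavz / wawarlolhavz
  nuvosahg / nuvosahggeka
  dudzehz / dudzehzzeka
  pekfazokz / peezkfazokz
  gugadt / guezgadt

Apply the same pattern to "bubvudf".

buezbvudf

"bubvudf" has second-to-last letter 'd'. The stems whose second-to-last letter is 'd' (gugadt → guezgadt, hasidt → haezsidt) insert -ez- after the first vowel.
So bubvudf → buezbvudf.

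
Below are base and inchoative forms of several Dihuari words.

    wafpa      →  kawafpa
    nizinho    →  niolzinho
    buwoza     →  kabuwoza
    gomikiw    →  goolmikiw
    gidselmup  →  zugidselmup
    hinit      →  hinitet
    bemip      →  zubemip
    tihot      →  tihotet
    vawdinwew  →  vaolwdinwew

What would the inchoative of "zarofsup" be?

"zarofsup" ends in -p. The stems ending in -p (gidselmup → zugidselmup, bemip → zubemip) add the prefix zu-.
The other patterns: stems ending in -a add the prefix ka-; stems ending in -t add -et; stems ending in -o or -w insert -ol- after the first vowel.
So zarofsup → zuzarofsup.

zuzarofsup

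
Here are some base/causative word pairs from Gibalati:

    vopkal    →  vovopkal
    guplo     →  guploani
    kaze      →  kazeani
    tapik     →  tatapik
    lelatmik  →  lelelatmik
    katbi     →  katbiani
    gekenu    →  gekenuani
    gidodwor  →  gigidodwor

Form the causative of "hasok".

hahasok

"hasok" ends in a consonant. The stems ending in a consonant (lelatmik → lelelatmik, gidodwor → gigidodwor, vopkal → vovopkal) repeat the first consonant+vowel as a prefix.
The other pattern: stems ending in a vowel add -ani.
So hasok → hahasok.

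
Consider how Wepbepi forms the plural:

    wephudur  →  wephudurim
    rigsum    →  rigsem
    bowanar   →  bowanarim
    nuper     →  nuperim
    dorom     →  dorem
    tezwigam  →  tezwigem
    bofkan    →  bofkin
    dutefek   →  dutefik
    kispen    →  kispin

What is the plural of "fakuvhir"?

fakuvhirim

"fakuvhir" ends in -r. The stems ending in -r (wephudur → wephudurim, bowanar → bowanarim, nuper → nuperim) add -im.
So fakuvhir → fakuvhirim.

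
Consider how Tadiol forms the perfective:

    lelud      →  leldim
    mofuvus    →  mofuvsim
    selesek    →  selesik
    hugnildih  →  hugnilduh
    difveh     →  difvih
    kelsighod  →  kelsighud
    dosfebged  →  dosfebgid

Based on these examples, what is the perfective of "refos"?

dosfebged and lelud both end in -d yet inflect differently (dosfebgid, leldim), so the final letter is not what conditions the rule; the last vowel is.
"refos" has last vowel 'o'. The one such stem in the data (kelsighod → kelsighud) changes the last vowel to 'u' (as does hugnildih), so the same rule applies.
The other patterns: stems whose last vowel is 'e' change the last vowel to 'i'; stems whose last vowel is 'u' delete the last vowel and add -im.
So refos → refus.

refus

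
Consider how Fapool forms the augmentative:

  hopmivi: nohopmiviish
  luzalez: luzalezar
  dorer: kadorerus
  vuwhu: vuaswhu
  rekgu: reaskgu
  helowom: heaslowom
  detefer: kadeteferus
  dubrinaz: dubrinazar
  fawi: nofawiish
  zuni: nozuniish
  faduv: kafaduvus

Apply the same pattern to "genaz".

genazar

"genaz" ends in -z. The stems ending in -z (luzalez → luzalezar, dubrinaz → dubrinazar) add -ar.
The other patterns: stems ending in -m or -u insert -as- after the first vowel; stems ending in -i add no- … -ish around the stem; stems ending in -r or -v add ka- … -us around the stem.
So genaz → genazar.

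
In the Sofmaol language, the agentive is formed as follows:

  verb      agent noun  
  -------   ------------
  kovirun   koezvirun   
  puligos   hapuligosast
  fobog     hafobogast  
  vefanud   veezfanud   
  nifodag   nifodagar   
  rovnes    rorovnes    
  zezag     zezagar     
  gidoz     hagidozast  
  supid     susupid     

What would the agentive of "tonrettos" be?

hatonrettosast

"tonrettos" has last vowel 'o'. The stems whose last vowel is 'o' (fobog → hafobogast, puligos → hapuligosast, gidoz → hagidozast) add ha- … -ast around the stem.
The other patterns: stems whose last vowel is 'u' insert -ez- after the first vowel; stems whose last vowel is 'a' add -ar; stems whose last vowel is 'e' or 'i' repeat the first consonant+vowel as a prefix.
So tonrettos → hatonrettosast.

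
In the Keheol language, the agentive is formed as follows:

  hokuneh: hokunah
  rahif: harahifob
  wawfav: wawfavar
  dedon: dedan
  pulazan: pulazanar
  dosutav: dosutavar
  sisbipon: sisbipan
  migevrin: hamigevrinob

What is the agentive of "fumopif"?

hafumopifob

migevrin and pulazan both end in -n yet inflect differently (hamigevrinob, pulazanar), so the final letter is not what conditions the rule; the last vowel is.
"fumopif" has last vowel 'i'. The stems whose last vowel is 'i' (migevrin → hamigevrinob, rahif → harahifob) add ha- … -ob around the stem.
The other patterns: stems whose last vowel is 'a' add -ar; stems whose last vowel is 'e' or 'o' change the last vowel to 'a'.
So fumopif → hafumopifob.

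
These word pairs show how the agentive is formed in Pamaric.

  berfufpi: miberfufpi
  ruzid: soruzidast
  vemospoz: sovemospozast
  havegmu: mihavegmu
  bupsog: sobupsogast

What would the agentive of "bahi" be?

ruzid and berfufpi both have last vowel 'i' yet inflect differently (soruzidast, miberfufpi), so the last vowel is not what conditions the rule; whether the stem ends in a vowel or a consonant is.
"bahi" ends in a vowel. The stems ending in a vowel (berfufpi → miberfufpi, havegmu → mihavegmu) add the prefix mi-.
The other pattern: stems ending in a consonant add so- … -ast around the stem.
So bahi → mibahi.

mibahi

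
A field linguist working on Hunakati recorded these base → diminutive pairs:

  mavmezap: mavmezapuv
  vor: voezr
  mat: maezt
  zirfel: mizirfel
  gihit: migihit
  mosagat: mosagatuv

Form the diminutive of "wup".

wuezp

"wup" has 1 vowel. The stems with 1 vowel (vor → voezr, mat → maezt) insert -ez- after the first vowel.
So wup → wuezp.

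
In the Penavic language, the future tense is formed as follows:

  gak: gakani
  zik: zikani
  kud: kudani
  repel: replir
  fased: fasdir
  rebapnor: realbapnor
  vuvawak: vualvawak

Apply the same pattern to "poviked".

"poviked" has 3 vowels. The stems with 3 vowels (rebapnor → realbapnor, vuvawak → vualvawak) insert -al- after the first vowel.
So poviked → poalviked.

poalviked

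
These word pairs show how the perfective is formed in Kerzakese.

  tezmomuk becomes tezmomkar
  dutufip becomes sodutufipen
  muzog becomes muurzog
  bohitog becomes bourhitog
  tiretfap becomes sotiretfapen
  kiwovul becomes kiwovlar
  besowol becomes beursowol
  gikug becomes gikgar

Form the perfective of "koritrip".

sokoritripen

"koritrip" has last vowel 'i'. The one such stem in the data (dutufip → sodutufipen) adds so- … -en around the stem, so the same rule applies.
The other patterns: stems whose last vowel is 'u' delete the last vowel and add -ar; stems whose last vowel is 'o' insert -ur- after the first vowel.
So koritrip → sokoritripen.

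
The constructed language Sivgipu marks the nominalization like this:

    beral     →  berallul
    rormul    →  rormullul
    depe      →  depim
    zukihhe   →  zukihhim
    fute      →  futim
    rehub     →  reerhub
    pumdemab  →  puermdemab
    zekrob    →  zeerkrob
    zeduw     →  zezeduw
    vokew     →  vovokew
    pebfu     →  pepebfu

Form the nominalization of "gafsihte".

rormul and rehub both have last vowel 'u' yet inflect differently (rormullul, reerhub), so the last vowel is not what conditions the rule; the final letter is.
"gafsihte" ends in -e. The stems ending in -e (depe → depim, zukihhe → zukihhim, fute → futim) drop the final letter and add -im.
The other patterns: stems ending in -l double the final consonant and add -ul; stems ending in -b insert -er- after the first vowel; stems ending in -u or -w repeat the first consonant+vowel as a prefix.
So gafsihte → gafsihtim.

gafsihtim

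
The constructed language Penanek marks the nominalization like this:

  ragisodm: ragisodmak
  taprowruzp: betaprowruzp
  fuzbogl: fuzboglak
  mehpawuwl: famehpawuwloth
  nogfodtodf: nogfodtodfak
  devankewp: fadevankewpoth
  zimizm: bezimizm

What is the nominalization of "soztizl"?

taprowruzp and devankewp both end in -p yet inflect differently (betaprowruzp, fadevankewpoth), so the final letter is not what conditions the rule; the second-to-last letter is.
"soztizl" has second-to-last letter 'z'. The stems whose second-to-last letter is 'z' (taprowruzp → betaprowruzp, zimizm → bezimizm) add the prefix be-.
The other patterns: stems whose second-to-last letter is 'w' add fa- … -oth around the stem; stems whose second-to-last letter is 'd' or 'g' add -ak.
So soztizl → besoztizl.

besoztizl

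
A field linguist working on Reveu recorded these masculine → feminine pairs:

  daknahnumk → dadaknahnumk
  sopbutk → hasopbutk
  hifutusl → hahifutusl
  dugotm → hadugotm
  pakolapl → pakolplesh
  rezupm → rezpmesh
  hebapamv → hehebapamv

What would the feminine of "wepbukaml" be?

wewepbukaml

rezupm and dugotm both end in -m yet inflect differently (rezpmesh, hadugotm), so the final letter is not what conditions the rule; the second-to-last letter is.
"wepbukaml" has second-to-last letter 'm'. The stems whose second-to-last letter is 'm' (hebapamv → hehebapamv, daknahnumk → dadaknahnumk) repeat the first consonant+vowel as a prefix.
The other patterns: stems whose second-to-last letter is 'p' delete the last vowel and add -esh; stems whose second-to-last letter is 's' or 't' add the prefix ha-.
So wepbukaml → wewepbukaml.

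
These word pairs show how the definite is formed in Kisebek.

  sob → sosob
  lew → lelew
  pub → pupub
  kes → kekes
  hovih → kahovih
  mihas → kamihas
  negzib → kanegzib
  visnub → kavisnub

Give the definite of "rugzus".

karugzus

kes and mihas both end in -s yet inflect differently (kekes, kamihas), so the final letter is not what conditions the rule; the number of vowels is.
"rugzus" has 2 vowels. The stems with 2 vowels (hovih → kahovih, mihas → kamihas, negzib → kanegzib) add the prefix ka-.
The other pattern: stems with 1 vowel repeat the first consonant+vowel as a prefix.
So rugzus → karugzus.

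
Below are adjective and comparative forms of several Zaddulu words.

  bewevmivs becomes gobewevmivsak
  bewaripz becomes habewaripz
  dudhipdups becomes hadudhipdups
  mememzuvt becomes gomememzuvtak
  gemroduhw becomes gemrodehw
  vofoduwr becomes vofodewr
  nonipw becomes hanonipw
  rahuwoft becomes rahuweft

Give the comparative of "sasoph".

bewevmivs and dudhipdups both end in -s yet inflect differently (gobewevmivsak, hadudhipdups), so the final letter is not what conditions the rule; the second-to-last letter is.
"sasoph" has second-to-last letter 'p'. The stems whose second-to-last letter is 'p' (dudhipdups → hadudhipdups, nonipw → hanonipw, bewaripz → habewaripz) add the prefix ha-.
So sasoph → hasasoph.

hasasoph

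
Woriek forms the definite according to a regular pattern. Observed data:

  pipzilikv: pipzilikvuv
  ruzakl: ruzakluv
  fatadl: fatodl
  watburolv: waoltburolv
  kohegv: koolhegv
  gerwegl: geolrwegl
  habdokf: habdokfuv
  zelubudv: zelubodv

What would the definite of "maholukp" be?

maholukpuv

pipzilikv and zelubudv both end in -v yet inflect differently (pipzilikvuv, zelubodv), so the final letter is not what conditions the rule; the second-to-last letter is.
"maholukp" has second-to-last letter 'k'. The stems whose second-to-last letter is 'k' (ruzakl → ruzakluv, habdokf → habdokfuv, pipzilikv → pipzilikvuv) add -uv.
The other patterns: stems whose second-to-last letter is 'd' change the last vowel to 'o'; stems whose second-to-last letter is 'g' or 'l' insert -ol- after the first vowel.
So maholukp → maholukpuv.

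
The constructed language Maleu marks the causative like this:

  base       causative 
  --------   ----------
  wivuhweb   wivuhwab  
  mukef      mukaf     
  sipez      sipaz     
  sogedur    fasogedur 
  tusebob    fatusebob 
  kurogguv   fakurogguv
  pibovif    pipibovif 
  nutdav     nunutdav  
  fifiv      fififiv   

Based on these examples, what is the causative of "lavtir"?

"lavtir" has last vowel 'i'. The stems whose last vowel is 'i' (pibovif → pipibovif, fifiv → fififiv) repeat the first consonant+vowel as a prefix.
So lavtir → lalavtir.

lalavtir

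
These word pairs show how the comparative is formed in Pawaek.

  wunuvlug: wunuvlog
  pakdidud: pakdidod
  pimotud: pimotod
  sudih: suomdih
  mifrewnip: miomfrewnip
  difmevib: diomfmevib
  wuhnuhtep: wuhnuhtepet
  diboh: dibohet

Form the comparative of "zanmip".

mifrewnip and wuhnuhtep both end in -p yet inflect differently (miomfrewnip, wuhnuhtepet), so the final letter is not what conditions the rule; the last vowel is.
"zanmip" has last vowel 'i'. The stems whose last vowel is 'i' (sudih → suomdih, mifrewnip → miomfrewnip, difmevib → diomfmevib) insert -om- after the first vowel.
The other patterns: stems whose last vowel is 'u' change the last vowel to 'o'; stems whose last vowel is 'e' or 'o' add -et.
So zanmip → zaomnmip.

zaomnmip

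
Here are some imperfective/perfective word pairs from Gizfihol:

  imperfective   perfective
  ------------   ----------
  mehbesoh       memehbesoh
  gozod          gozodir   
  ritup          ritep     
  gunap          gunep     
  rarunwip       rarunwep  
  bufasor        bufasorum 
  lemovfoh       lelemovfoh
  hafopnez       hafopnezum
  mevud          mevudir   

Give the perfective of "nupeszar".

gozod and lemovfoh both have last vowel 'o' yet inflect differently (gozodir, lelemovfoh), so the last vowel is not what conditions the rule; the final letter is.
"nupeszar" ends in -r. The one such stem in the data (bufasor → bufasorum) adds -um, so the same rule applies.
So nupeszar → nupeszarum.

nupeszarum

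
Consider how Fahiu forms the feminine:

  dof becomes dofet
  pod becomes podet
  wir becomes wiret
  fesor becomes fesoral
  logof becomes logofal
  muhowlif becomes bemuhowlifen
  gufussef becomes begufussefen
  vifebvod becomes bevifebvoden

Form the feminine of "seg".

seget

wir and fesor both end in -r yet inflect differently (wiret, fesoral), so the final letter is not what conditions the rule; the number of vowels is.
"seg" has 1 vowel. The stems with 1 vowel (dof → dofet, pod → podet, wir → wiret) add -et.
The other patterns: stems with 2 vowels add -al; stems with 3 vowels add be- … -en around the stem.
So seg → seget.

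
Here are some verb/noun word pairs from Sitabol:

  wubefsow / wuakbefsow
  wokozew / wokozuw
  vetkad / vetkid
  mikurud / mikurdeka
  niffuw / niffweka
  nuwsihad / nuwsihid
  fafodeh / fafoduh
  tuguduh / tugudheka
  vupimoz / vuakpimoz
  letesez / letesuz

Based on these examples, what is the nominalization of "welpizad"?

"welpizad" has last vowel 'a'. The stems whose last vowel is 'a' (vetkad → vetkid, nuwsihad → nuwsihid) change the last vowel to 'i'.
The other patterns: stems whose last vowel is 'u' delete the last vowel and add -eka; stems whose last vowel is 'e' change the last vowel to 'u'; stems whose last vowel is 'o' insert -ak- after the first vowel.
So welpizad → welpizid.

welpizid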